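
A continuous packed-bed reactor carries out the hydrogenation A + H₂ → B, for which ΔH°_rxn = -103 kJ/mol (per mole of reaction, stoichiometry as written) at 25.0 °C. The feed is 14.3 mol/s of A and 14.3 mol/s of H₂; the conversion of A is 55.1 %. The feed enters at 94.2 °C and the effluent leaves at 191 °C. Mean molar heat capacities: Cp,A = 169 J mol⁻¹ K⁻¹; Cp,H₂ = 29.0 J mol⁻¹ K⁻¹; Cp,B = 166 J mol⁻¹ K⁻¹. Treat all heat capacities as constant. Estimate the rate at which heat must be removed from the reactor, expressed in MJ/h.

Extent of reaction ξ = 0.551 × 14.3 = 7.8793 mol/s
Reaction term: ξ·ΔH°_rxn = 7.8793 × -103 = -811.57 kJ/s
Sensible, feed 94.2→25 °C: -195.93 kJ/s
Outlet flows (mol/s): A 6.4207, H₂ 6.4207, B 7.8793
Sensible, products 25→191 °C: 428.16 kJ/s
Q = ΔH = -579.34 kJ/s = -579.34 kW
Heat removed = 2085.6 MJ/h

Q_out = 2090 MJ/h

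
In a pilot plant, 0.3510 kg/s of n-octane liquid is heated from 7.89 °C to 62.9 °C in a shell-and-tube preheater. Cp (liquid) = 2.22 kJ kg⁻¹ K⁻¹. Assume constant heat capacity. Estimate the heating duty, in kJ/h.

Q = 154000 kJ/h

Q = ṁ·Cp·ΔT = 0.3510 × 2.22 × (62.9 − 7.89) = 42.865 kJ/s
Heating duty = 154310 kJ/h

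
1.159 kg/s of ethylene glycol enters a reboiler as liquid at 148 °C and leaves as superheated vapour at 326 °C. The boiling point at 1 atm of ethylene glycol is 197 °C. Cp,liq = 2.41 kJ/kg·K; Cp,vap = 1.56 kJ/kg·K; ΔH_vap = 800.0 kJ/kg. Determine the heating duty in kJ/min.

Q = 77800 kJ/min

liquid 148→197 °C: 118.09 kJ/kg
vaporisation at 197 °C: 800 kJ/kg
vapour 197→326 °C: 201.24 kJ/kg
Δh = 118.09 + 800 + 201.24 = 1119.3 kJ/kg
Q = ṁ·Δh = 1.159 kg/s × 1119.3 kJ/kg = 1297.3 kJ/s
|Q| = 1297.3 kW = 77838 kJ/min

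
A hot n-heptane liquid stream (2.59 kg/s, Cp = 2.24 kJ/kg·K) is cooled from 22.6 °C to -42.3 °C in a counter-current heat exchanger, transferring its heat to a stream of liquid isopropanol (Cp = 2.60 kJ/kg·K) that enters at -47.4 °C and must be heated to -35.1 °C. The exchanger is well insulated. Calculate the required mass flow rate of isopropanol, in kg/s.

ṁ_c = 11.8 kg/s

Heat released by hot stream: Q = 2.59 × 2.24 × (22.6 − -42.3) = 376.52 kJ/s
Energy balance on cold side (adiabatic exchanger): Q = ṁ_c·Cp_c·(T_c,out − T_c,in)
ṁ_c = 376.52 / [2.60 × (-35.1 − -47.4)] = 11.774 kg/s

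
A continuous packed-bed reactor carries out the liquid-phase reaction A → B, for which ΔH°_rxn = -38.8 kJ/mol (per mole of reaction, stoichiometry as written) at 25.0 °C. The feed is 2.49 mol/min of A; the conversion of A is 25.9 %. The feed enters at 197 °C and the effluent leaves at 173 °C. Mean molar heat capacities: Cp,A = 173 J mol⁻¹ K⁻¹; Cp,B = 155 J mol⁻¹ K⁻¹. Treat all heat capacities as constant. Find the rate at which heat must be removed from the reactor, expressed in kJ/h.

Extent of reaction ξ = 0.259 × 2.49 = 0.64491 mol/min
Reaction term: ξ·ΔH°_rxn = 0.64491 × -38.8 = -25.023 kJ/min
Sensible, feed 197→25 °C: -74.092 kJ/min
Outlet flows (mol/min): A 1.8451, B 0.64491
Sensible, products 25→173 °C: 62.036 kJ/min
Q = ΔH = -37.079 kJ/min = -0.61798 kW
Heat removed = 2224.7 kJ/h

Q_out = 2220 kJ/h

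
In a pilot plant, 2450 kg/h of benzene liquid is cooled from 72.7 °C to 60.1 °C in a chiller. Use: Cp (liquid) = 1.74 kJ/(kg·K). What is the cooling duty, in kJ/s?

Q_c = 14.9 kJ/s

Q = ṁ·Cp·ΔT = 2450 × 1.74 × (60.1 − 72.7) = -53714 kJ/h
Converting: 53714 / 3600 s = 14.921 kW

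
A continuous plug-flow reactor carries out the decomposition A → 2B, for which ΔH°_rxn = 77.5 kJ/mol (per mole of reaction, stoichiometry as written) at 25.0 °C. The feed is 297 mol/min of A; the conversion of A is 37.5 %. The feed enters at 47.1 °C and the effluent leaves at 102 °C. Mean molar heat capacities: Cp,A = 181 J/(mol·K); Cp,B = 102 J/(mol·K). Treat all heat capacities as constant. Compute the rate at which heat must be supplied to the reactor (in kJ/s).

Q_in = 196 kJ/s

Extent of reaction ξ = 0.375 × 297 = 111.38 mol/min
Reaction term: ξ·ΔH°_rxn = 111.38 × 77.5 = 8631.6 kJ/min
Sensible, feed 47.1→25 °C: -1188 kJ/min
Outlet flows (mol/min): A 185.62, B 222.75
Sensible, products 25→102 °C: 4336.5 kJ/min
Q = ΔH = 11780 kJ/min = 196.33 kW
Heat supplied = 196.33 kJ/s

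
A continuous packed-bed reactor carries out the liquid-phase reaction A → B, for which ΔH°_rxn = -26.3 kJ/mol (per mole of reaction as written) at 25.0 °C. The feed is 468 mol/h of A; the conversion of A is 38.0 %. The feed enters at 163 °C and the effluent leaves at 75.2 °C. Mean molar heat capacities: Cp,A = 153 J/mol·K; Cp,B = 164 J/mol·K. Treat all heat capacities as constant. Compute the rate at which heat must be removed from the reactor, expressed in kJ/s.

Q_out = 3.02 kJ/s

Extent of reaction ξ = 0.380 × 468 = 177.84 mol/h
Reaction term: ξ·ΔH°_rxn = 177.84 × -26.3 = -4677.2 kJ/h
Sensible, feed 163→25 °C: -9881.4 kJ/h
Outlet flows (mol/h): A 290.16, B 177.84
Sensible, products 25→75.2 °C: 3692.7 kJ/h
Q = ΔH = -10866 kJ/h = -3.0183 kW
Heat removed = 3.0183 kJ/s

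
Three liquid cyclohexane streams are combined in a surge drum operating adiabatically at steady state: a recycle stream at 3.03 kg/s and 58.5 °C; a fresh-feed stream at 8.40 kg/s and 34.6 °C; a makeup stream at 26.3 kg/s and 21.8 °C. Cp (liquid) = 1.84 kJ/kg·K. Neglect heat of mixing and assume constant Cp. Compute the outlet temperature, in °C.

T_out = 27.6 °C

No heat crosses the boundary, so H_out = H_in.
T_out = Σ ṁᵢCp,ᵢTᵢ / Σ ṁᵢCp,ᵢ
      = 1915.9 / 69.423 = 27.597 °C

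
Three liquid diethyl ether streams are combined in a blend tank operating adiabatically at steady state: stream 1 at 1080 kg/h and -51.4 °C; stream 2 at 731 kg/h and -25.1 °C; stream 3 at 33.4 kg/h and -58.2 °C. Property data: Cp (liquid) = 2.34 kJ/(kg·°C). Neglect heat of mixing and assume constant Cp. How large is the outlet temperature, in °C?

T_out = -41.1 °C

No heat crosses the boundary, so H_out = H_in.
Σ ṁᵢCp,ᵢTᵢ = 1080×2.34×-51.4 + 731×2.34×-25.1 + 33.4×2.34×-58.2 = -177380
Σ ṁᵢCp,ᵢ = 1080×2.34 + 731×2.34 + 33.4×2.34 = 4315.9
T_out = -177380 / 4315.9 = -41.1 °C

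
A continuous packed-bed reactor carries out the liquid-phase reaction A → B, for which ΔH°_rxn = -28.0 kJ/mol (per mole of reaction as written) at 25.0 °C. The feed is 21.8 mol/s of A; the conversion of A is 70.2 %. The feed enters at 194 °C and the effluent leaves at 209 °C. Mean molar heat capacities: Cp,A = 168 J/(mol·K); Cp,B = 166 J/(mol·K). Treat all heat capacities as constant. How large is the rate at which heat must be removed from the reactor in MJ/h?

Extent of reaction ξ = 0.702 × 21.8 = 15.304 mol/s
Reaction term: ξ·ΔH°_rxn = 15.304 × -28.0 = -428.5 kJ/s
Sensible, feed 194→25 °C: -618.95 kJ/s
Outlet flows (mol/s): A 6.4964, B 15.304
Sensible, products 25→209 °C: 668.25 kJ/s
Q = ΔH = -379.2 kJ/s = -379.2 kW
Heat removed = 1365.1 MJ/h

Q_out = 1370 MJ/h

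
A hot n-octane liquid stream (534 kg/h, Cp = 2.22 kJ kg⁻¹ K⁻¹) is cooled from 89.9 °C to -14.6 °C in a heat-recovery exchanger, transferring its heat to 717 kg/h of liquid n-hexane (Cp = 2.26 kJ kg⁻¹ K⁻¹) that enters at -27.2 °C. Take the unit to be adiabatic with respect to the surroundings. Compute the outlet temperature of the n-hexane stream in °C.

Heat released by hot stream: Q = 534 × 2.22 × (89.9 − -14.6) = 123880 kJ/h
Energy balance on cold side (adiabatic exchanger): Q = ṁ_c·Cp_c·(T_c,out − T_c,in)
T_c,out = -27.2 + 123880/(717 × 2.26) = 49.251 °C

T_c,out = 49.3 °C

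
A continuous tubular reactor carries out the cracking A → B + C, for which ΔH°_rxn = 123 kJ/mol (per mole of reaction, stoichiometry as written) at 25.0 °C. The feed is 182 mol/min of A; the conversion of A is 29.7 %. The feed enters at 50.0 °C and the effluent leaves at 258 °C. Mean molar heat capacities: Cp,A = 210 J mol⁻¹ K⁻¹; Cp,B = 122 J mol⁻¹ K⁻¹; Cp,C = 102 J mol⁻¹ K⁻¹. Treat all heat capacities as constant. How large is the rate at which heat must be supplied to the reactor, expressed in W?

Extent of reaction ξ = 0.297 × 182 = 54.054 mol/min
Reaction term: ξ·ΔH°_rxn = 54.054 × 123 = 6648.6 kJ/min
Sensible, feed 50.0→25 °C: -955.5 kJ/min
Outlet flows (mol/min): A 127.95, B 54.054, C 54.054
Sensible, products 25→258 °C: 9081.6 kJ/min
Q = ΔH = 14775 kJ/min = 246.25 kW
Heat supplied = 246250 W

Q_in = 246000 W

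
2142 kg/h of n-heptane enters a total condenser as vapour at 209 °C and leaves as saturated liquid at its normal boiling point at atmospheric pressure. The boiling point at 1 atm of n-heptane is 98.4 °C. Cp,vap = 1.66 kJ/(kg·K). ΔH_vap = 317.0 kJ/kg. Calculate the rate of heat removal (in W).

vapour 209→98.4 °C: -183.6 kJ/kg
condensation at 98.4 °C: -317 kJ/kg
Δh = -183.6 + -317 = -500.6 kJ/kg
Q = ṁ·Δh = 2142 kg/h × -500.6 kJ/kg = -1.0723e+06 kJ/h
|Q| = 297.85 kW = 297850 W

Q_c = 298000 W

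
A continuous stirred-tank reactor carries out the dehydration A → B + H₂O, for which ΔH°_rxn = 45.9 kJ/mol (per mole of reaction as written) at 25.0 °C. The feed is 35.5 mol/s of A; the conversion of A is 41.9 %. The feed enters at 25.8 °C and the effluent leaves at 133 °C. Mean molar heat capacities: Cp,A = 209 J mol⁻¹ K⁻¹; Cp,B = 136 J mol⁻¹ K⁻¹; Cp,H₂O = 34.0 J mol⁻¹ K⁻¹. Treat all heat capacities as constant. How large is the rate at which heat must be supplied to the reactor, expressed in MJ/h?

Extent of reaction ξ = 0.419 × 35.5 = 14.874 mol/s
Reaction term: ξ·ΔH°_rxn = 14.874 × 45.9 = 682.74 kJ/s
Sensible, feed 25.8→25 °C: -5.9356 kJ/s
Outlet flows (mol/s): A 20.626, B 14.874, H₂O 14.874
Sensible, products 25→133 °C: 738.65 kJ/s
Q = ΔH = 1415.5 kJ/s = 1415.5 kW
Heat supplied = 5095.7 MJ/h

Q_in = 5100 MJ/h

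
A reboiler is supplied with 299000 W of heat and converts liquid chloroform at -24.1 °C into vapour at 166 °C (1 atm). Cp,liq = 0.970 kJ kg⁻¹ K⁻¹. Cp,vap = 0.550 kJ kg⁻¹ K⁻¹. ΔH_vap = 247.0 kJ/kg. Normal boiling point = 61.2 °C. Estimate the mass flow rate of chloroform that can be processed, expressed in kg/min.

Δh = 0.970×(61.2−-24.1) + 247.0 + 0.550×(166−61.2) = 387.38 kJ/kg
Q = 299000 W = 299 kJ/s = 17940 kJ/min
ṁ = Q/Δh = 17940 / 387.38 = 46.311 kg/min

ṁ = 46.3 kg/min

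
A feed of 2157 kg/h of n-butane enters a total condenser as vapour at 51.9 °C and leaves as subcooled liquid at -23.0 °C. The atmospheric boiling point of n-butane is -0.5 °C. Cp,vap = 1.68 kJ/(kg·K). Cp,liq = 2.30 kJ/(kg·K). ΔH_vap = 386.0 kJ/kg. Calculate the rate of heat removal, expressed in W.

Q_c = 315000 W

vapour 51.9→-0.5 °C: -88.032 kJ/kg
condensation at -0.5 °C: -386 kJ/kg
liquid -0.5→-23.0 °C: -51.75 kJ/kg
Δh = -88.032 + -386 + -51.75 = -525.78 kJ/kg
Q = ṁ·Δh = 2157 kg/h × -525.78 kJ/kg = -1.1341e+06 kJ/h
|Q| = 315.03 kW = 315030 W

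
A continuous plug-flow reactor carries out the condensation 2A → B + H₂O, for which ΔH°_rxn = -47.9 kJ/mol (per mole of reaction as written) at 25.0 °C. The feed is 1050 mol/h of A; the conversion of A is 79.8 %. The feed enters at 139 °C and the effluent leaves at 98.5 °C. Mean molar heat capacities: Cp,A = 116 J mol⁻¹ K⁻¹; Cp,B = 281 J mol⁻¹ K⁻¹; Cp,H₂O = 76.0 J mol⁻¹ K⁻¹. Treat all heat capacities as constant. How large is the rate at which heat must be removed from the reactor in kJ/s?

Q_out = 5.88 kJ/s

Extent of reaction ξ = 0.798 × 1050 / 2 = 418.95 mol/h
Reaction term: ξ·ΔH°_rxn = 418.95 × -47.9 = -20068 kJ/h
Sensible, feed 139→25 °C: -13885 kJ/h
Outlet flows (mol/h): A 212.1, B 418.95, H₂O 418.95
Sensible, products 25→98.5 °C: 12801 kJ/h
Q = ΔH = -21152 kJ/h = -5.8754 kW
Heat removed = 5.8754 kJ/s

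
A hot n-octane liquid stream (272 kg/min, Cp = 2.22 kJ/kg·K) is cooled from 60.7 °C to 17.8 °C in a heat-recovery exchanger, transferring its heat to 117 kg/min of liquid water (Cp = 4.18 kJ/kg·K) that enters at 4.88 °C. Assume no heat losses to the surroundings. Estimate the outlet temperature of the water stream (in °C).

T_c,out = 57.8 °C

Heat released by hot stream: Q = 272 × 2.22 × (60.7 − 17.8) = 25905 kJ/min
Energy balance on cold side (adiabatic exchanger): Q = ṁ_c·Cp_c·(T_c,out − T_c,in)
T_c,out = 4.88 + 25905/(117 × 4.18) = 57.848 °C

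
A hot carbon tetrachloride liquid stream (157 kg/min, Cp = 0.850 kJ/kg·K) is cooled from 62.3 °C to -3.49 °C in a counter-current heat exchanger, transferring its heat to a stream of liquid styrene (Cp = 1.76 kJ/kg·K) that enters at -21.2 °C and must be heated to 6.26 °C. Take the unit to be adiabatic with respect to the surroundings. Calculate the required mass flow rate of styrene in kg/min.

Heat released by hot stream: Q = 157 × 0.850 × (62.3 − -3.49) = 8779.7 kJ/min
Energy balance on cold side (adiabatic exchanger): Q = ṁ_c·Cp_c·(T_c,out − T_c,in)
ṁ_c = 8779.7 / [1.76 × (6.26 − -21.2)] = 181.66 kg/min

ṁ_c = 182 kg/min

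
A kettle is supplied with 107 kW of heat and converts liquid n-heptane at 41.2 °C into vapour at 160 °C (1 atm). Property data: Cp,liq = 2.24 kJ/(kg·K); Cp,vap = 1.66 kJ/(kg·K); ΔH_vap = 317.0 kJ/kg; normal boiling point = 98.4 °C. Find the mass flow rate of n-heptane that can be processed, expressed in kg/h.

Δh = 2.24×(98.4−41.2) + 317.0 + 1.66×(160−98.4) = 547.38 kJ/kg
Q = 107 kW = 107 kJ/s = 385200 kJ/h
ṁ = Q/Δh = 385200 / 547.38 = 703.71 kg/h

ṁ = 704 kg/h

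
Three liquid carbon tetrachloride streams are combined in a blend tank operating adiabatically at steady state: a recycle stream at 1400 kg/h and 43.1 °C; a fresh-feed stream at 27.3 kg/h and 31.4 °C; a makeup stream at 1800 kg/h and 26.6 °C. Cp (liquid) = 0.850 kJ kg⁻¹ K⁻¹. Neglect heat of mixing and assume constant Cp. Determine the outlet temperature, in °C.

Adiabatic, steady state ⇒ Σ ṁᵢCp,ᵢ(T_out − Tᵢ) = 0
T_out = Σ ṁᵢCp,ᵢTᵢ / Σ ṁᵢCp,ᵢ
      = 92716 / 2743.2 = 33.798 °C

T_out = 33.8 °C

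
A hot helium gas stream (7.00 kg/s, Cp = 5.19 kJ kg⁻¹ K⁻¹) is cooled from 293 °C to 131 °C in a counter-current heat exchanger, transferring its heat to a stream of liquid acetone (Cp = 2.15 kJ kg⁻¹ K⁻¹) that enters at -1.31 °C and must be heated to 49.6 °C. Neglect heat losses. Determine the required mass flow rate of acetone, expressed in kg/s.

ṁ_c = 53.8 kg/s

Heat released by hot stream: Q = 7.00 × 5.19 × (293 − 131) = 5885.5 kJ/s
Energy balance on cold side (adiabatic exchanger): Q = ṁ_c·Cp_c·(T_c,out − T_c,in)
ṁ_c = 5885.5 / [2.15 × (49.6 − -1.31)] = 53.77 kg/s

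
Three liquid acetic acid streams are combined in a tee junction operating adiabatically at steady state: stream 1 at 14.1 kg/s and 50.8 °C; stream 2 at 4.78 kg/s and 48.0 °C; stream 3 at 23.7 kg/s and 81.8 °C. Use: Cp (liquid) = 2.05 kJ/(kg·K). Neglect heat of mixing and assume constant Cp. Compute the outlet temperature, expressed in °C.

T_out = 67.7 °C

No heat crosses the boundary, so H_out = H_in.
T_out = Σ ṁᵢCp,ᵢTᵢ / Σ ṁᵢCp,ᵢ
      = 5913 / 87.289 = 67.74 °C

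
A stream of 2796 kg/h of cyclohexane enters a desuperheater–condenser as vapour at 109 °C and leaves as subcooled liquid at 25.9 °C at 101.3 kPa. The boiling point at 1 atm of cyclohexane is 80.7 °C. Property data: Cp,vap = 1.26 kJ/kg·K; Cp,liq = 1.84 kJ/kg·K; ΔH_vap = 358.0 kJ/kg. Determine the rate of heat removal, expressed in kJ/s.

vapour 109→80.7 °C: -35.658 kJ/kg
condensation at 80.7 °C: -358 kJ/kg
liquid 80.7→25.9 °C: -100.83 kJ/kg
Δh = -35.658 + -358 + -100.83 = -494.49 kJ/kg
Q = ṁ·Δh = 2796 kg/h × -494.49 kJ/kg = -1.3826e+06 kJ/h
|Q| = 384.05 kW

Q_c = 384 kJ/s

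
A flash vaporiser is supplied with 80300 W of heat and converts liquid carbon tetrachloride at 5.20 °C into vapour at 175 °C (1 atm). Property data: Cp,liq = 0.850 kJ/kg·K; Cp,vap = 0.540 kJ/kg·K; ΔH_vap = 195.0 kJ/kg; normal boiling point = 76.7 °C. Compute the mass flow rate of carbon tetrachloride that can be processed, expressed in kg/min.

ṁ = 15.6 kg/min

Δh = 0.850×(76.7−5.20) + 195.0 + 0.540×(175−76.7) = 308.86 kJ/kg
Q = 80300 W = 80.3 kJ/s = 4818 kJ/min
ṁ = Q/Δh = 4818 / 308.86 = 15.599 kg/min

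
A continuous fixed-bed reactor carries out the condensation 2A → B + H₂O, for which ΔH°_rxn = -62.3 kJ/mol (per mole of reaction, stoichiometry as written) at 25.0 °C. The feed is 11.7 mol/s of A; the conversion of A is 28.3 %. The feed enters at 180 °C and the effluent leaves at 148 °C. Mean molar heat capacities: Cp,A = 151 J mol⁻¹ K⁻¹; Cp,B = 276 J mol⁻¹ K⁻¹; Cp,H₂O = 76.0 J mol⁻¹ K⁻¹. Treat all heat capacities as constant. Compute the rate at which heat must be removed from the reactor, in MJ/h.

Extent of reaction ξ = 0.283 × 11.7 / 2 = 1.6555 mol/s
Reaction term: ξ·ΔH°_rxn = 1.6555 × -62.3 = -103.14 kJ/s
Sensible, feed 180→25 °C: -273.84 kJ/s
Outlet flows (mol/s): A 8.3889, B 1.6555, H₂O 1.6555
Sensible, products 25→148 °C: 227.49 kJ/s
Q = ΔH = -149.49 kJ/s = -149.49 kW
Heat removed = 538.18 MJ/h

Q_out = 538 MJ/h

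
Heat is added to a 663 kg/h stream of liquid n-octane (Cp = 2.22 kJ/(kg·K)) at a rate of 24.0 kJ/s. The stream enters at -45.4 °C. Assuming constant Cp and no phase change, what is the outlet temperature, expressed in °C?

T_out = 13.3 °C

Q = 24.0 kJ/s = 86400 kJ/h
ΔT = Q/(ṁ·Cp) = 86400/(663×2.22) = 58.701 K
T_out = -45.4 + 58.701 = 13.301 °C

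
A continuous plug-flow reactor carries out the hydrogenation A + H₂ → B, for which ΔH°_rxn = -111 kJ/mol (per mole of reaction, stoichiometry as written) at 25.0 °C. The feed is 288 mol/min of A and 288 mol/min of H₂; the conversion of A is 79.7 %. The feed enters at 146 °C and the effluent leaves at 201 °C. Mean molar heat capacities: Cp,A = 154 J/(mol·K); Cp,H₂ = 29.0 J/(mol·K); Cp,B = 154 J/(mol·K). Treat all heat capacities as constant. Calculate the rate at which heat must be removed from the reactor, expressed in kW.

Extent of reaction ξ = 0.797 × 288 = 229.54 mol/min
Reaction term: ξ·ΔH°_rxn = 229.54 × -111 = -25478 kJ/min
Sensible, feed 146→25 °C: -6377.2 kJ/min
Outlet flows (mol/min): A 58.464, H₂ 58.464, B 229.54
Sensible, products 25→201 °C: 8104.4 kJ/min
Q = ΔH = -23751 kJ/min = -395.86 kW
Heat removed = 395.86 kW

Q_out = 396 kW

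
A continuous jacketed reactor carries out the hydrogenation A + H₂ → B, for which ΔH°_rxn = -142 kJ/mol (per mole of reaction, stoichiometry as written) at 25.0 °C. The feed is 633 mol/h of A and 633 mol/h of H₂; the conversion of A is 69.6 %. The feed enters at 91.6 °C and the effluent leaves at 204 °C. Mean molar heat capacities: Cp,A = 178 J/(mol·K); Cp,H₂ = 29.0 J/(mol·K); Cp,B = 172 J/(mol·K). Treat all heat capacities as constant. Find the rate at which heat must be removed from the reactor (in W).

Q_out = 14100 W

Extent of reaction ξ = 0.696 × 633 = 440.57 mol/h
Reaction term: ξ·ΔH°_rxn = 440.57 × -142 = -62561 kJ/h
Sensible, feed 91.6→25 °C: -8726.7 kJ/h
Outlet flows (mol/h): A 192.43, H₂ 192.43, B 440.57
Sensible, products 25→204 °C: 20694 kJ/h
Q = ΔH = -50593 kJ/h = -14.054 kW
Heat removed = 14054 W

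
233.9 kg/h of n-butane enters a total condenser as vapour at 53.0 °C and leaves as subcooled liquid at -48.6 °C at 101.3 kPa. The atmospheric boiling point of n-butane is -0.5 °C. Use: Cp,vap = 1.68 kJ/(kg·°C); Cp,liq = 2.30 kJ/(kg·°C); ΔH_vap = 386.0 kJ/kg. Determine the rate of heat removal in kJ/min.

vapour 53.0→-0.5 °C: -89.88 kJ/kg
condensation at -0.5 °C: -386 kJ/kg
liquid -0.5→-48.6 °C: -110.63 kJ/kg
Δh = -89.88 + -386 + -110.63 = -586.51 kJ/kg
Q = ṁ·Δh = 233.9 kg/h × -586.51 kJ/kg = -137180 kJ/h
|Q| = 38.107 kW = 2286.4 kJ/min

Q_c = 2290 kJ/min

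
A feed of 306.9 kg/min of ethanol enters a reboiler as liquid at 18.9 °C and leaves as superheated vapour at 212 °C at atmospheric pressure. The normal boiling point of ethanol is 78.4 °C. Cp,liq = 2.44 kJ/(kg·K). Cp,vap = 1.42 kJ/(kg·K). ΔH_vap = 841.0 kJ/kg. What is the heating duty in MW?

Q = 6.01 MW

liquid 18.9→78.4 °C: 145.18 kJ/kg
vaporisation at 78.4 °C: 841 kJ/kg
vapour 78.4→212 °C: 189.71 kJ/kg
Δh = 145.18 + 841 + 189.71 = 1175.9 kJ/kg
Q = ṁ·Δh = 306.9 kg/min × 1175.9 kJ/kg = 360880 kJ/min
|Q| = 6014.7 kW = 6.0147 MW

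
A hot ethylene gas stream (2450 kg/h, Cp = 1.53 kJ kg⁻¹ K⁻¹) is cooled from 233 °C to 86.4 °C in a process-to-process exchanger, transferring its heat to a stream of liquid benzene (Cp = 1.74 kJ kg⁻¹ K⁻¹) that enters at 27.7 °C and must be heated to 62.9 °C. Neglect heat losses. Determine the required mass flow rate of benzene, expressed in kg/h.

ṁ_c = 8970 kg/h

Heat released by hot stream: Q = 2450 × 1.53 × (233 − 86.4) = 549530 kJ/h
Energy balance on cold side (adiabatic exchanger): Q = ṁ_c·Cp_c·(T_c,out − T_c,in)
ṁ_c = 549530 / [1.74 × (62.9 − 27.7)] = 8972.2 kg/h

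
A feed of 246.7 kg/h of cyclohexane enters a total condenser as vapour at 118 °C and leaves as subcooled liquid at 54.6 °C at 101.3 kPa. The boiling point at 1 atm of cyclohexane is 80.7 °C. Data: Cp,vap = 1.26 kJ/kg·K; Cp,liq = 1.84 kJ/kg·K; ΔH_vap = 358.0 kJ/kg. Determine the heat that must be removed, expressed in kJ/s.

Q_c = 31.0 kJ/s

vapour 118→80.7 °C: -46.998 kJ/kg
condensation at 80.7 °C: -358 kJ/kg
liquid 80.7→54.6 °C: -48.024 kJ/kg
Δh = -46.998 + -358 + -48.024 = -453.02 kJ/kg
Q = ṁ·Δh = 246.7 kg/h × -453.02 kJ/kg = -111760 kJ/h
|Q| = 31.045 kW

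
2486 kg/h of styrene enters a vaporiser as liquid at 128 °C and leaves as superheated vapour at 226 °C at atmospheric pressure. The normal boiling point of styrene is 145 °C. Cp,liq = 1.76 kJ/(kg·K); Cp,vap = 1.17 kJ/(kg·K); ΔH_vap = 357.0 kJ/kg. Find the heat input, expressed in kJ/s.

liquid 128→145 °C: 29.92 kJ/kg
vaporisation at 145 °C: 357 kJ/kg
vapour 145→226 °C: 94.77 kJ/kg
Δh = 29.92 + 357 + 94.77 = 481.69 kJ/kg
Q = ṁ·Δh = 2486 kg/h × 481.69 kJ/kg = 1.1975e+06 kJ/h
|Q| = 332.63 kW

Q = 333 kJ/s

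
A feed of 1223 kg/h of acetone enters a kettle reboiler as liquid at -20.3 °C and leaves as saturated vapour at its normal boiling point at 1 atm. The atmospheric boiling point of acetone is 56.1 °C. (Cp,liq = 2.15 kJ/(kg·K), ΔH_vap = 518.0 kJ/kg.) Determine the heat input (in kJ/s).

liquid -20.3→56.1 °C: 164.26 kJ/kg
vaporisation at 56.1 °C: 518 kJ/kg
Δh = 164.26 + 518 = 682.26 kJ/kg
Q = ṁ·Δh = 1223 kg/h × 682.26 kJ/kg = 834400 kJ/h
|Q| = 231.78 kW

Q = 232 kJ/s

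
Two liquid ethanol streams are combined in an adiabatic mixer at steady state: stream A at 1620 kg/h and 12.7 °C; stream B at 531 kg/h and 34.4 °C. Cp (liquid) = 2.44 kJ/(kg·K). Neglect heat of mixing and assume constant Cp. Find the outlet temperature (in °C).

T_out = 18.1 °C

Energy balance with Q = 0: Σ ṁᵢCp,ᵢ(T_out − Tᵢ) = 0
T_out = Σ ṁᵢCp,ᵢTᵢ / Σ ṁᵢCp,ᵢ
      = 94771 / 5248.4 = 18.057 °C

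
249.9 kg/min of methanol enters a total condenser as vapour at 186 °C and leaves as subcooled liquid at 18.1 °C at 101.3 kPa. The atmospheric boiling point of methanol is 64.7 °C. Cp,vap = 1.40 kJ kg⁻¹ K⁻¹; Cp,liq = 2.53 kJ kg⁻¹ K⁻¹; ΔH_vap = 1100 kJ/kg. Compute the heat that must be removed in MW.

vapour 186→64.7 °C: -169.82 kJ/kg
condensation at 64.7 °C: -1100 kJ/kg
liquid 64.7→18.1 °C: -117.9 kJ/kg
Δh = -169.82 + -1100 + -117.9 = -1387.7 kJ/kg
Q = ṁ·Δh = 249.9 kg/min × -1387.7 kJ/kg = -346790 kJ/min
|Q| = 5779.8 kW = 5.7798 MW

Q_c = 5.78 MW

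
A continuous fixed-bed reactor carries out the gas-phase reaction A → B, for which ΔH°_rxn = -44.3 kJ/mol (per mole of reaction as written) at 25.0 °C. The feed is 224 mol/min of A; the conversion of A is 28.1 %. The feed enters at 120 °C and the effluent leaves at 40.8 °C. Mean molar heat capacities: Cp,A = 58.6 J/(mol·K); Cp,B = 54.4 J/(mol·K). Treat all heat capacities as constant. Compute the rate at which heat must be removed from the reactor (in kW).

Extent of reaction ξ = 0.281 × 224 = 62.944 mol/min
Reaction term: ξ·ΔH°_rxn = 62.944 × -44.3 = -2788.4 kJ/min
Sensible, feed 120→25 °C: -1247 kJ/min
Outlet flows (mol/min): A 161.06, B 62.944
Sensible, products 25→40.8 °C: 203.22 kJ/min
Q = ΔH = -3832.2 kJ/min = -63.87 kW
Heat removed = 63.87 kW

Q_out = 63.9 kW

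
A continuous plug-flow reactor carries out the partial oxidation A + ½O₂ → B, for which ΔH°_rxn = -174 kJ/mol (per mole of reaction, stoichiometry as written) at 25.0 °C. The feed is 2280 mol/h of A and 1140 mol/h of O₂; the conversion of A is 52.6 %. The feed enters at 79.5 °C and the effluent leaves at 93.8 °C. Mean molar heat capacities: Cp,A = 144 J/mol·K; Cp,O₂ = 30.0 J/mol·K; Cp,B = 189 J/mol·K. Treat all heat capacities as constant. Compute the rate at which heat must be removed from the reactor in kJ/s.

Q_out = 55.8 kJ/s

Extent of reaction ξ = 0.526 × 2280 = 1199.3 mol/h
Reaction term: ξ·ΔH°_rxn = 1199.3 × -174 = -208670 kJ/h
Sensible, feed 79.5→25 °C: -19757 kJ/h
Outlet flows (mol/h): A 1080.7, O₂ 540.36, B 1199.3
Sensible, products 25→93.8 °C: 27417 kJ/h
Q = ΔH = -201020 kJ/h = -55.838 kW
Heat removed = 55.838 kJ/s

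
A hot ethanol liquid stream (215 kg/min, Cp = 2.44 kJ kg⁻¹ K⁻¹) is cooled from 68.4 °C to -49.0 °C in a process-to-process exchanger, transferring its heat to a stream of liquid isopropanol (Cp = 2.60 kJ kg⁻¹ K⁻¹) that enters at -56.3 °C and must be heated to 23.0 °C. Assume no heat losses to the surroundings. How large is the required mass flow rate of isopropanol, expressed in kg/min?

Heat released by hot stream: Q = 215 × 2.44 × (68.4 − -49.0) = 61588 kJ/min
Energy balance on cold side (adiabatic exchanger): Q = ṁ_c·Cp_c·(T_c,out − T_c,in)
ṁ_c = 61588 / [2.60 × (23.0 − -56.3)] = 298.71 kg/min

ṁ_c = 299 kg/min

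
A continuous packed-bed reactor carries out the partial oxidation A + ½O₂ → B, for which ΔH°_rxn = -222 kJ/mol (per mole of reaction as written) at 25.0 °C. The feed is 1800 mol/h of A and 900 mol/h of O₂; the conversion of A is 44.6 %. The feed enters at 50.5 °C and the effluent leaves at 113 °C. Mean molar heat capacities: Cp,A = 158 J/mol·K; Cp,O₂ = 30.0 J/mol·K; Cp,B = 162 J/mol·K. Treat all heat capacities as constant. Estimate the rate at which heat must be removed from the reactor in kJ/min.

Extent of reaction ξ = 0.446 × 1800 = 802.8 mol/h
Reaction term: ξ·ΔH°_rxn = 802.8 × -222 = -178220 kJ/h
Sensible, feed 50.5→25 °C: -7940.7 kJ/h
Outlet flows (mol/h): A 997.2, O₂ 498.6, B 802.8
Sensible, products 25→113 °C: 26626 kJ/h
Q = ΔH = -159540 kJ/h = -44.316 kW
Heat removed = 2658.9 kJ/min

Q_out = 2660 kJ/min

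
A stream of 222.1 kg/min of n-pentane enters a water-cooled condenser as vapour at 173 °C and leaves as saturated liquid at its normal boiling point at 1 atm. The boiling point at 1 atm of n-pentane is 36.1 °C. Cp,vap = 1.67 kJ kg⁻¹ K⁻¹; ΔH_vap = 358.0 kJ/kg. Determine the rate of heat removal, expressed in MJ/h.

vapour 173→36.1 °C: -228.62 kJ/kg
condensation at 36.1 °C: -358 kJ/kg
Δh = -228.62 + -358 = -586.62 kJ/kg
Q = ṁ·Δh = 222.1 kg/min × -586.62 kJ/kg = -130290 kJ/min
|Q| = 2171.5 kW = 7817.3 MJ/h

Q_c = 7820 MJ/h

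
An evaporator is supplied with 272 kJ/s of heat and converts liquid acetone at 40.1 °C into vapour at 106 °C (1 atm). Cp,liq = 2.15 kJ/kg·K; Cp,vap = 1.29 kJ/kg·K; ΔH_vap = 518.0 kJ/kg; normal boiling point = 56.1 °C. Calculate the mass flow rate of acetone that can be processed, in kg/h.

ṁ = 1590 kg/h

Δh = 2.15×(56.1−40.1) + 518.0 + 1.29×(106−56.1) = 616.77 kJ/kg
Q = 272 kJ/s = 272 kJ/s = 979200 kJ/h
ṁ = Q/Δh = 979200 / 616.77 = 1587.6 kg/h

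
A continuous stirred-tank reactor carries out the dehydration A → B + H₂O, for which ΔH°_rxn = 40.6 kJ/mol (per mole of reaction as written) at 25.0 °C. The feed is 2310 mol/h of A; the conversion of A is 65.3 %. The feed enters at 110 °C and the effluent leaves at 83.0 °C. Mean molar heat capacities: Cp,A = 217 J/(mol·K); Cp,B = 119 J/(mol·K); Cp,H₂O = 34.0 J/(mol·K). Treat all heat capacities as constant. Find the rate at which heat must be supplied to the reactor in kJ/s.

Extent of reaction ξ = 0.653 × 2310 = 1508.4 mol/h
Reaction term: ξ·ΔH°_rxn = 1508.4 × 40.6 = 61242 kJ/h
Sensible, feed 110→25 °C: -42608 kJ/h
Outlet flows (mol/h): A 801.57, B 1508.4, H₂O 1508.4
Sensible, products 25→83.0 °C: 23474 kJ/h
Q = ΔH = 42109 kJ/h = 11.697 kW
Heat supplied = 11.697 kJ/s

Q_in = 11.7 kJ/s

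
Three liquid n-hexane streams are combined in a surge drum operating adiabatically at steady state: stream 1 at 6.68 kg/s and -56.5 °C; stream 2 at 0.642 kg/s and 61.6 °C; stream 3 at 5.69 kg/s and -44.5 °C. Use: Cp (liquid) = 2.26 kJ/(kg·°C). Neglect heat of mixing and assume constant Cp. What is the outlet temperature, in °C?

T_out = -45.4 °C

Adiabatic, steady state ⇒ Σ ṁᵢCp,ᵢ(T_out − Tᵢ) = 0
Σ ṁᵢCp,ᵢTᵢ = 6.68×2.26×-56.5 + 0.642×2.26×61.6 + 5.69×2.26×-44.5 = -1335.8
Σ ṁᵢCp,ᵢ = 6.68×2.26 + 0.642×2.26 + 5.69×2.26 = 29.407
T_out = -1335.8 / 29.407 = -45.426 °C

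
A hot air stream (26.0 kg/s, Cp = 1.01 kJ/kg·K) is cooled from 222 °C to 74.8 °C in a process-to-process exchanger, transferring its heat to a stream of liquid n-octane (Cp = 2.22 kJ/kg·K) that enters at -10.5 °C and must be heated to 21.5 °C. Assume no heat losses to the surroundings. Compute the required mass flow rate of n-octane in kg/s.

Heat released by hot stream: Q = 26.0 × 1.01 × (222 − 74.8) = 3865.5 kJ/s
Energy balance on cold side (adiabatic exchanger): Q = ṁ_c·Cp_c·(T_c,out − T_c,in)
ṁ_c = 3865.5 / [2.22 × (21.5 − -10.5)] = 54.413 kg/s

ṁ_c = 54.4 kg/s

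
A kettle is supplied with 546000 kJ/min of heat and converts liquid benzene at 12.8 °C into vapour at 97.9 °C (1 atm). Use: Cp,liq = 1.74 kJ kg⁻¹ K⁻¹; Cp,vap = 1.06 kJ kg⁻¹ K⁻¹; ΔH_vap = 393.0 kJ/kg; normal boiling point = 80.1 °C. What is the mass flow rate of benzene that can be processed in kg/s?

Δh = 1.74×(80.1−12.8) + 393.0 + 1.06×(97.9−80.1) = 528.97 kJ/kg
Q = 546000 kJ/min = 9100 kJ/s = 9100 kJ/s
ṁ = Q/Δh = 9100 / 528.97 = 17.203 kg/s

ṁ = 17.2 kg/s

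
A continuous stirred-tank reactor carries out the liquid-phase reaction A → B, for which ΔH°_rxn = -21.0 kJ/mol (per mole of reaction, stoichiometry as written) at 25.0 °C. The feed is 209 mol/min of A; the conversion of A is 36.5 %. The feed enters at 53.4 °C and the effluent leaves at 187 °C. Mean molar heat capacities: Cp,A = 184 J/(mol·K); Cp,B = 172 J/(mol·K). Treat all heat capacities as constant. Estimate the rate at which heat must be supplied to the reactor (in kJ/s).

Extent of reaction ξ = 0.365 × 209 = 76.285 mol/min
Reaction term: ξ·ΔH°_rxn = 76.285 × -21.0 = -1602 kJ/min
Sensible, feed 53.4→25 °C: -1092.2 kJ/min
Outlet flows (mol/min): A 132.72, B 76.285
Sensible, products 25→187 °C: 6081.6 kJ/min
Q = ΔH = 3387.4 kJ/min = 56.457 kW
Heat supplied = 56.457 kJ/s

Q_in = 56.5 kJ/s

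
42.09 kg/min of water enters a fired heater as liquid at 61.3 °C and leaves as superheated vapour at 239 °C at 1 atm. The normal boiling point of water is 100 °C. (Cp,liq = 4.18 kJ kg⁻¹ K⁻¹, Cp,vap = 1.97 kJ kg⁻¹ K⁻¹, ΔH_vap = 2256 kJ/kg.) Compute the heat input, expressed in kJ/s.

liquid 61.3→100 °C: 161.77 kJ/kg
vaporisation at 100 °C: 2256 kJ/kg
vapour 100→239 °C: 273.83 kJ/kg
Δh = 161.77 + 2256 + 273.83 = 2691.6 kJ/kg
Q = ṁ·Δh = 42.09 kg/min × 2691.6 kJ/kg = 113290 kJ/min
|Q| = 1888.2 kW

Q = 1890 kJ/s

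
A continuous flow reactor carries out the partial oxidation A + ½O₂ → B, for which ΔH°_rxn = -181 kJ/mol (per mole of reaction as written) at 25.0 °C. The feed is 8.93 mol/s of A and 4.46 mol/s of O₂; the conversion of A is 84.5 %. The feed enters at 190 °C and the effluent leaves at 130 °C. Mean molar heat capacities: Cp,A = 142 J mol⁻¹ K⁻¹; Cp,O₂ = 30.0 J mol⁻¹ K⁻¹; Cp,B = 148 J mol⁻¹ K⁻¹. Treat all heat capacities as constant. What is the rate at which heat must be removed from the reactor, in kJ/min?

Extent of reaction ξ = 0.845 × 8.93 = 7.5458 mol/s
Reaction term: ξ·ΔH°_rxn = 7.5458 × -181 = -1365.8 kJ/s
Sensible, feed 190→25 °C: -231.31 kJ/s
Outlet flows (mol/s): A 1.3841, O₂ 0.68708, B 7.5458
Sensible, products 25→130 °C: 140.06 kJ/s
Q = ΔH = -1457 kJ/s = -1457 kW
Heat removed = 87422 kJ/min

Q_out = 87400 kJ/min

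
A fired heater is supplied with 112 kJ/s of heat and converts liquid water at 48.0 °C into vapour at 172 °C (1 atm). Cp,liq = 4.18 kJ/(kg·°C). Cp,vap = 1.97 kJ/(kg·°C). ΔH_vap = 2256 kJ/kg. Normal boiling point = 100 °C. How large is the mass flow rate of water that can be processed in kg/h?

ṁ = 154 kg/h

Δh = 4.18×(100−48.0) + 2256 + 1.97×(172−100) = 2615.2 kJ/kg
Q = 112 kJ/s = 112 kJ/s = 403200 kJ/h
ṁ = Q/Δh = 403200 / 2615.2 = 154.18 kg/h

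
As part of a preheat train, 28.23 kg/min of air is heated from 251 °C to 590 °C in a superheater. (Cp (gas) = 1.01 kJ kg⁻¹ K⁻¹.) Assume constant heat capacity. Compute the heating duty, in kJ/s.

Q = 161 kJ/s

Q = ṁ·Cp·ΔT = 28.23 × 1.01 × (590 − 251) = 9665.7 kJ/min
Converting: 9665.7 / 60 s = 161.09 kW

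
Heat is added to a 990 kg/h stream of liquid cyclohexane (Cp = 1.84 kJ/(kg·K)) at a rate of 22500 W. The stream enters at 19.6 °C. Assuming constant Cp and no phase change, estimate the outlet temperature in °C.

Q = 22500 W = 81000 kJ/h
ΔT = Q/(ṁ·Cp) = 81000/(990×1.84) = 44.466 K
T_out = 19.6 + 44.466 = 64.066 °C

T_out = 64.1 °C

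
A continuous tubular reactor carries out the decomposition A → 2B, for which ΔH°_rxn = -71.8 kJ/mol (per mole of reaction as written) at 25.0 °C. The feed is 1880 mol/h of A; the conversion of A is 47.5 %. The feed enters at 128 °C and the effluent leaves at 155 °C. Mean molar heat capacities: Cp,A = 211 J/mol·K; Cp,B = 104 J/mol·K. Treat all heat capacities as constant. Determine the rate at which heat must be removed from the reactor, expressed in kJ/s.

Q_out = 14.9 kJ/s

Extent of reaction ξ = 0.475 × 1880 = 893 mol/h
Reaction term: ξ·ΔH°_rxn = 893 × -71.8 = -64117 kJ/h
Sensible, feed 128→25 °C: -40858 kJ/h
Outlet flows (mol/h): A 987, B 1786
Sensible, products 25→155 °C: 51220 kJ/h
Q = ΔH = -53755 kJ/h = -14.932 kW
Heat removed = 14.932 kJ/s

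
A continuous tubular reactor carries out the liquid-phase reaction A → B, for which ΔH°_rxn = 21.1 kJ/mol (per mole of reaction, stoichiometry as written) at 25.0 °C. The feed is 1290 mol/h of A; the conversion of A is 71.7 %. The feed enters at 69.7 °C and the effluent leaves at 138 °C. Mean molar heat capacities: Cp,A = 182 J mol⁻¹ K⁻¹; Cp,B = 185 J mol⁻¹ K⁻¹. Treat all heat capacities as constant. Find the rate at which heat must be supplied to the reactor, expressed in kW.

Extent of reaction ξ = 0.717 × 1290 = 924.93 mol/h
Reaction term: ξ·ΔH°_rxn = 924.93 × 21.1 = 19516 kJ/h
Sensible, feed 69.7→25 °C: -10495 kJ/h
Outlet flows (mol/h): A 365.07, B 924.93
Sensible, products 25→138 °C: 26844 kJ/h
Q = ΔH = 35865 kJ/h = 9.9625 kW
Heat supplied = 9.9625 kW

Q_in = 9.96 kW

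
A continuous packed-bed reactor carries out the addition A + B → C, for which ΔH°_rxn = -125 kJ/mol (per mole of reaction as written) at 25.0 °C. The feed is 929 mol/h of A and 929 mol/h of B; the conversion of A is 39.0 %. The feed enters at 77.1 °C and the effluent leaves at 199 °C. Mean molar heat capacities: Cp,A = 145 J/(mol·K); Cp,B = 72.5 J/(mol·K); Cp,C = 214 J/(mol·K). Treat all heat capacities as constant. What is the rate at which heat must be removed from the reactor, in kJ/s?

Q_out = 5.80 kJ/s

Extent of reaction ξ = 0.390 × 929 = 362.31 mol/h
Reaction term: ξ·ΔH°_rxn = 362.31 × -125 = -45289 kJ/h
Sensible, feed 77.1→25 °C: -10527 kJ/h
Outlet flows (mol/h): A 566.69, B 566.69, C 362.31
Sensible, products 25→199 °C: 34937 kJ/h
Q = ΔH = -20879 kJ/h = -5.7996 kW
Heat removed = 5.7996 kJ/s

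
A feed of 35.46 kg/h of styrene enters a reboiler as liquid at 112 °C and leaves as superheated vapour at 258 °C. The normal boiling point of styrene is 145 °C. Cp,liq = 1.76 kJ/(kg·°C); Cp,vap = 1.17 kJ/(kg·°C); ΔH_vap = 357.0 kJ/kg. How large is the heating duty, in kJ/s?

liquid 112→145 °C: 58.08 kJ/kg
vaporisation at 145 °C: 357 kJ/kg
vapour 145→258 °C: 132.21 kJ/kg
Δh = 58.08 + 357 + 132.21 = 547.29 kJ/kg
Q = ṁ·Δh = 35.46 kg/h × 547.29 kJ/kg = 19407 kJ/h
|Q| = 5.3908 kW

Q = 5.39 kJ/s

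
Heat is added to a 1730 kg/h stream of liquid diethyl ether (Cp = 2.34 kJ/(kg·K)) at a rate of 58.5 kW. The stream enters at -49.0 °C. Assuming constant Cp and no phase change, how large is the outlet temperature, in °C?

T_out = 3.02 °C

Q = 58.5 kW = 210600 kJ/h
ΔT = Q/(ṁ·Cp) = 210600/(1730×2.34) = 52.023 K
T_out = -49.0 + 52.023 = 3.0231 °C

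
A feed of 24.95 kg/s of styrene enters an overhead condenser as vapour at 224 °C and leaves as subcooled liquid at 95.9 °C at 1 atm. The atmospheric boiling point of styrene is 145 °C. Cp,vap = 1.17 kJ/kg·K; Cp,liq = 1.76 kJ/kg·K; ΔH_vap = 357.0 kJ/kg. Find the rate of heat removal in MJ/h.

vapour 224→145 °C: -92.43 kJ/kg
condensation at 145 °C: -357 kJ/kg
liquid 145→95.9 °C: -86.416 kJ/kg
Δh = -92.43 + -357 + -86.416 = -535.85 kJ/kg
Q = ṁ·Δh = 24.95 kg/s × -535.85 kJ/kg = -13369 kJ/s
|Q| = 13369 kW = 48130 MJ/h

Q_c = 48100 MJ/h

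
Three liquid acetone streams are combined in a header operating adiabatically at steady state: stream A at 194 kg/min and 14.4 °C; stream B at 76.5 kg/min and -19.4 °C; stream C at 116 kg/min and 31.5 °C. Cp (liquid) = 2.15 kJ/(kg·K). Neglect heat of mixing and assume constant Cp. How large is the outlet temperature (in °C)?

T_out = 12.8 °C

No heat crosses the boundary, so H_out = H_in.
Σ ṁᵢCp,ᵢTᵢ = 194×2.15×14.4 + 76.5×2.15×-19.4 + 116×2.15×31.5 = 10672
Σ ṁᵢCp,ᵢ = 194×2.15 + 76.5×2.15 + 116×2.15 = 830.97
T_out = 10672 / 830.97 = 12.842 °C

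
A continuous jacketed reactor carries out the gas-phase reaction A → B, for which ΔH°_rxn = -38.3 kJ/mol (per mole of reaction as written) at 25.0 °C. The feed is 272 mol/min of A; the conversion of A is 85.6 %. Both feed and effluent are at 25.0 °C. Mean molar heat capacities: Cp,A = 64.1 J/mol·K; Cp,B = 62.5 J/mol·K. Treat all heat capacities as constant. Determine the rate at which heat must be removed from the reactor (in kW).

Q_out = 149 kW

Extent of reaction ξ = 0.856 × 272 = 232.83 mol/min
Reaction term: ξ·ΔH°_rxn = 232.83 × -38.3 = -8917.5 kJ/min
Q = ΔH = -8917.5 kJ/min = -148.62 kW
Heat removed = 148.62 kW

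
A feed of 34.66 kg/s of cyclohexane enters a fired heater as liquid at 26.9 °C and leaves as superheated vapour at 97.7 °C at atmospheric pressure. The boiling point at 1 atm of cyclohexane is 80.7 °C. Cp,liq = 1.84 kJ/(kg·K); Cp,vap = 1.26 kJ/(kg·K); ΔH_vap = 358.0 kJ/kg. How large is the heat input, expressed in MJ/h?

Q = 59700 MJ/h

liquid 26.9→80.7 °C: 98.992 kJ/kg
vaporisation at 80.7 °C: 358 kJ/kg
vapour 80.7→97.7 °C: 21.42 kJ/kg
Δh = 98.992 + 358 + 21.42 = 478.41 kJ/kg
Q = ṁ·Δh = 34.66 kg/s × 478.41 kJ/kg = 16582 kJ/s
|Q| = 16582 kW = 59694 MJ/h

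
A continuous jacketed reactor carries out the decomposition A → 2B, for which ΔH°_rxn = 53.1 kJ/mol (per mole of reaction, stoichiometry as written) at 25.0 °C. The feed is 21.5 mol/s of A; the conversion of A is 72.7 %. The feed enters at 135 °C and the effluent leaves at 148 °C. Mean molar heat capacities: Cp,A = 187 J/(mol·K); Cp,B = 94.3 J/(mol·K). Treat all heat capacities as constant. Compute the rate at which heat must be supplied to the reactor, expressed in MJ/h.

Extent of reaction ξ = 0.727 × 21.5 = 15.63 mol/s
Reaction term: ξ·ΔH°_rxn = 15.63 × 53.1 = 829.98 kJ/s
Sensible, feed 135→25 °C: -442.25 kJ/s
Outlet flows (mol/s): A 5.8695, B 31.261
Sensible, products 25→148 °C: 497.6 kJ/s
Q = ΔH = 885.32 kJ/s = 885.32 kW
Heat supplied = 3187.2 MJ/h

Q_in = 3190 MJ/h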